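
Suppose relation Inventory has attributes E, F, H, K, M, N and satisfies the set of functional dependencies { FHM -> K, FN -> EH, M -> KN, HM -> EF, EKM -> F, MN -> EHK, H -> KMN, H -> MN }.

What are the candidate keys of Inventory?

{H}, {M}, {F, N}

{H}⁺: H→KMN adds K, M, N; HM→EF adds E, F → {E, F, H, K, M, N}.
{M}⁺: M→KN adds K, N; MN→EHK adds E, H; HM→EF adds F → {E, F, H, K, M, N}.
{F, N}⁺: FN→EH adds E, H; H→KMN adds K, M → {E, F, H, K, M, N}.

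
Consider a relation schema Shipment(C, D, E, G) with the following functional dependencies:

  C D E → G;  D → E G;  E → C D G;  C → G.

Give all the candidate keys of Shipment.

{D}⁺: D→EG adds E, G; E→CDG adds C → {C, D, E, G}.
{E}⁺: E→CDG adds C, D, G → {C, D, E, G}.

{D}; {E}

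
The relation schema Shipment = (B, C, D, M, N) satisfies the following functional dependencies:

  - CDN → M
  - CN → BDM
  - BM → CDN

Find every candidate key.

{B, M}⁺: BM→CDN adds C, D, N → {B, C, D, M, N}.
{C, N}⁺: CN→BDM adds B, D, M → {B, C, D, M, N}.

BM, CN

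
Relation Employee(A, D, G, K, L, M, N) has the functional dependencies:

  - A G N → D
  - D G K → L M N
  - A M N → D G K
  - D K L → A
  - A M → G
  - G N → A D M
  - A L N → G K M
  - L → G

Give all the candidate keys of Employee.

(G, N), (L, N), (A, M, N), (D, G, K), (D, K, L), (A, D, K, M)

{G, N}⁺: GN→ADM adds A, D, M; AMN→DGK adds K; DGK→LMN adds L → {A, D, G, K, L, M, N}. Minimal: {N}⁺ = {N}; {G}⁺ = {G} — none reach the full schema.
{L, N}⁺: L→G adds G; GN→ADM adds A, D, M; ALN→GKM adds K → {A, D, G, K, L, M, N}. Minimal: {N}⁺ = {N}; {L}⁺ = {G, L} — none reach the full schema.
{A, M, N}⁺: AMN→DGK adds D, G, K; DGK→LMN adds L → {A, D, G, K, L, M, N}. Minimal: {M, N}⁺ = {M, N}; {A, N}⁺ = {A, N}; {A, M}⁺ = {A, G, M} — none reach the full schema.
{D, G, K}⁺: DGK→LMN adds L, M, N; DKL→A adds A → {A, D, G, K, L, M, N}. Minimal: {G, K}⁺ = {G, K}; {D, K}⁺ = {D, K}; {D, G}⁺ = {D, G} — none reach the full schema.
{D, K, L}⁺: DKL→A adds A; L→G adds G; DGK→LMN adds M, N → {A, D, G, K, L, M, N}. Minimal: {K, L}⁺ = {G, K, L}; {D, L}⁺ = {D, G, L}; {D, K}⁺ = {D, K} — none reach the full schema.
{A, D, K, M}⁺: AM→G adds G; DGK→LMN adds L, N → {A, D, G, K, L, M, N}. Minimal: {D, K, M}⁺ = {D, K, M}; {A, K, M}⁺ = {A, G, K, M}; {A, D, M}⁺ = {A, D, G, M}; … — none reach the full schema.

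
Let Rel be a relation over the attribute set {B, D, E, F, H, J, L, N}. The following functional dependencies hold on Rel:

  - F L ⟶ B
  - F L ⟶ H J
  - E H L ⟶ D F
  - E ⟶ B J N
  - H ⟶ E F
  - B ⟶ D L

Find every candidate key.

H, BF, EF, FL

{H}⁺: H→EF adds E, F; E→BJN adds B, J, N; B→DL adds D, L → {B, D, E, F, H, J, L, N}.
{B, F}⁺: B→DL adds D, L; FL→HJ adds H, J; H→EF adds E; E→BJN adds N → {B, D, E, F, H, J, L, N}.
{E, F}⁺: E→BJN adds B, J, N; B→DL adds D, L; FL→HJ adds H → {B, D, E, F, H, J, L, N}.
{F, L}⁺: FL→B adds B; FL→HJ adds H, J; H→EF adds E; B→DL adds D; E→BJN adds N → {B, D, E, F, H, J, L, N}.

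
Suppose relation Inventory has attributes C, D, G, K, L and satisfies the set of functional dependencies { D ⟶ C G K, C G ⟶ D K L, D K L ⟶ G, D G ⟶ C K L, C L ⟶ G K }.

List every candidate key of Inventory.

(D), (C, G), (C, L)

{D}⁺: D→CGK adds C, G, K; CG→DKL adds L → {C, D, G, K, L}.
{C, G}⁺: CG→DKL adds D, K, L → {C, D, G, K, L}.
{C, L}⁺: CL→GK adds G, K; CG→DKL adds D → {C, D, G, K, L}.
Any other superkey contains one of these as a subset, so there are no further candidate keys.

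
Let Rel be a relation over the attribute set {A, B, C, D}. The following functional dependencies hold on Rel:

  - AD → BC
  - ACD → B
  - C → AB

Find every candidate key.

Attribute D never appears on the right-hand side of any dependency, so D must belong to every candidate key.
{D}⁺ = {D}, which is not all of the schema, so we must add further attributes.
{A, D}⁺: AD→BC adds B, C → {A, B, C, D}. Minimal: {D}⁺ = {D}; {A}⁺ = {A} — none reach the full schema.
{C, D}⁺: C→AB adds A, B → {A, B, C, D}. Minimal: {D}⁺ = {D}; {C}⁺ = {A, B, C} — none reach the full schema.
Any other superkey contains one of these as a subset, so there are no further candidate keys.

{A, D}, {C, D}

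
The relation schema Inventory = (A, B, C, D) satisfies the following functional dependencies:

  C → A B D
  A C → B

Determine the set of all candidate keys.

Attribute C never appears on the right-hand side of any dependency, so C must belong to every candidate key.
{C}⁺ = {A, B, C, D}, which is all of the schema, so {C} is the only candidate key.

(C)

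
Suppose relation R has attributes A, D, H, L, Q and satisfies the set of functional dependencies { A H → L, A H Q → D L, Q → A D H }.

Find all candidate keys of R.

(Q)

Attribute Q never appears on the right-hand side of any dependency, so Q must belong to every candidate key.
{Q}⁺ = {A, D, H, L, Q}, which is all of the schema, so {Q} is the only candidate key.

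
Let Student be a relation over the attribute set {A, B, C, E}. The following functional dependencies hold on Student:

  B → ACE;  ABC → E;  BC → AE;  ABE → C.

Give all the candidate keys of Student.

{B}

{B}⁺: B→ACE adds A, C, E → {A, B, C, E}.
No other minimal superkey exists.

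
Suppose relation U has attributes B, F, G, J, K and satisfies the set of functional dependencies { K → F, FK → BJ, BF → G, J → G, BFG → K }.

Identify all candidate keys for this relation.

{K}⁺: K→F adds F; FK→BJ adds B, J; BF→G adds G → {B, F, G, J, K}.
{B, F}⁺: BF→G adds G; BFG→K adds K; FK→BJ adds J → {B, F, G, J, K}.
Any other superkey contains one of these as a subset, so there are no further candidate keys.

K, BF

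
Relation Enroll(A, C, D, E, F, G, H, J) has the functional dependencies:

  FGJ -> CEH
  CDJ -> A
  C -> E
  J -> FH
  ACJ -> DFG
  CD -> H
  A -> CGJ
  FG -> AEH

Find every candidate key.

{A}, {F, G}, {G, J}, {C, D, J}

{A}⁺: A→CGJ adds C, G, J; C→E adds E; J→FH adds F, H; ACJ→DFG adds D → {A, C, D, E, F, G, H, J}.
{F, G}⁺: FG→AEH adds A, E, H; A→CGJ adds C, J; ACJ→DFG adds D → {A, C, D, E, F, G, H, J}. Minimal: {G}⁺ = {G}; {F}⁺ = {F} — none reach the full schema.
{G, J}⁺: J→FH adds F, H; FG→AEH adds A, E; FGJ→CEH adds C; ACJ→DFG adds D → {A, C, D, E, F, G, H, J}. Minimal: {J}⁺ = {F, H, J}; {G}⁺ = {G} — none reach the full schema.
{C, D, J}⁺: CDJ→A adds A; C→E adds E; J→FH adds F, H; ACJ→DFG adds G → {A, C, D, E, F, G, H, J}. Minimal: {D, J}⁺ = {D, F, H, J}; {C, J}⁺ = {C, E, F, H, J}; {C, D}⁺ = {C, D, E, H} — none reach the full schema.
Any other superkey contains one of these as a subset, so there are no further candidate keys.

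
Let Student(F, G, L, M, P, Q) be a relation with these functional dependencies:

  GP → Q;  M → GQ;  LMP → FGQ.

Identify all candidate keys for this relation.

Attributes L, M, P never appear on any right-hand side, so every candidate key must contain {L, M, P}.
{L, M, P}⁺ = {F, G, L, M, P, Q}, which is all of the schema, so {L, M, P} is the only candidate key.

(L, M, P)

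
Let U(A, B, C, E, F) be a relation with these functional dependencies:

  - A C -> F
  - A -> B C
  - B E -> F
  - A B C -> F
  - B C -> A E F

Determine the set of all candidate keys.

A; BC

{A}⁺: A→BC adds B, C; ABC→F adds F; BC→AEF adds E → {A, B, C, E, F}.
{B, C}⁺: BC→AEF adds A, E, F → {A, B, C, E, F}. Minimal: {C}⁺ = {C}; {B}⁺ = {B} — none reach the full schema.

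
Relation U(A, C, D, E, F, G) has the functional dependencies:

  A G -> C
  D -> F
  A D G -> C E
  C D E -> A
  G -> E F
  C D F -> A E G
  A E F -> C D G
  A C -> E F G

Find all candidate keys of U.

{A, C}⁺: AC→EFG adds E, F, G; AEF→CDG adds D → {A, C, D, E, F, G}. Minimal: {C}⁺ = {C}; {A}⁺ = {A} — none reach the full schema.
{A, G}⁺: AG→C adds C; G→EF adds E, F; AEF→CDG adds D → {A, C, D, E, F, G}. Minimal: {G}⁺ = {E, F, G}; {A}⁺ = {A} — none reach the full schema.
{C, D}⁺: D→F adds F; CDF→AEG adds A, E, G → {A, C, D, E, F, G}. Minimal: {D}⁺ = {D, F}; {C}⁺ = {C} — none reach the full schema.
{A, D, E}⁺: D→F adds F; AEF→CDG adds C, G → {A, C, D, E, F, G}. Minimal: {D, E}⁺ = {D, E, F}; {A, E}⁺ = {A, E}; {A, D}⁺ = {A, D, F} — none reach the full schema.
{A, E, F}⁺: AEF→CDG adds C, D, G → {A, C, D, E, F, G}. Minimal: {E, F}⁺ = {E, F}; {A, F}⁺ = {A, F}; {A, E}⁺ = {A, E} — none reach the full schema.

{A, C}; {A, G}; {C, D}; {A, D, E}; {A, E, F}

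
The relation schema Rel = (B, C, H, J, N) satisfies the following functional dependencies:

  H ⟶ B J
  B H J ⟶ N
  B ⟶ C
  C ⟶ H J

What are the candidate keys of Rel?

{B}⁺: B→C adds C; C→HJ adds H, J; BHJ→N adds N → {B, C, H, J, N}.
{C}⁺: C→HJ adds H, J; H→BJ adds B; BHJ→N adds N → {B, C, H, J, N}.
{H}⁺: H→BJ adds B, J; BHJ→N adds N; B→C adds C → {B, C, H, J, N}.
Any other superkey contains one of these as a subset, so there are no further candidate keys.

{B}; {C}; {H}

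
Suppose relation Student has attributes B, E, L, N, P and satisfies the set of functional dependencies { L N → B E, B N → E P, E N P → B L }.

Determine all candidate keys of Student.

Attribute N never appears on the right-hand side of any dependency, so N must belong to every candidate key.
{N}⁺ = {N}, which is not all of the schema, so we must add further attributes.
{B, N}⁺: BN→EP adds E, P; ENP→BL adds L → {B, E, L, N, P}. Minimal: {N}⁺ = {N}; {B}⁺ = {B} — none reach the full schema.
{L, N}⁺: LN→BE adds B, E; BN→EP adds P → {B, E, L, N, P}. Minimal: {N}⁺ = {N}; {L}⁺ = {L} — none reach the full schema.
{E, N, P}⁺: ENP→BL adds B, L → {B, E, L, N, P}. Minimal: {N, P}⁺ = {N, P}; {E, P}⁺ = {E, P}; {E, N}⁺ = {E, N} — none reach the full schema.

(B, N); (L, N); (E, N, P)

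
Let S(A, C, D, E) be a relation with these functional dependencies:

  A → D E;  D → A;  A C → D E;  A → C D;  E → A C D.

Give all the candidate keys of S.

{A}⁺: A→DE adds D, E; A→CD adds C → {A, C, D, E}.
{D}⁺: D→A adds A; A→CD adds C; A→DE adds E → {A, C, D, E}.
{E}⁺: E→ACD adds A, C, D → {A, C, D, E}.

(A), (D), (E)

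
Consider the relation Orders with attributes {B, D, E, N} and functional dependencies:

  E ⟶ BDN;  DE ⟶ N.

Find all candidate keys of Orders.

{E}⁺: E→BDN adds B, D, N → {B, D, E, N}.
No other minimal superkey exists.

E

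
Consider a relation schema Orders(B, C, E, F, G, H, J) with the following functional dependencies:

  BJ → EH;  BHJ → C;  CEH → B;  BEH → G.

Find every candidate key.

(B, F, J), (C, E, F, H, J)

Attributes F, J never appear on any right-hand side, so every candidate key must contain {F, J}.
{F, J}⁺ = {F, J}, which is not all of the schema, so we must add further attributes.
{B, F, J}⁺: BJ→EH adds E, H; BHJ→C adds C; BEH→G adds G → {B, C, E, F, G, H, J}. Minimal: {F, J}⁺ = {F, J}; {B, J}⁺ = {B, C, E, G, H, J}; {B, F}⁺ = {B, F} — none reach the full schema.
{C, E, F, H, J}⁺: CEH→B adds B; BEH→G adds G → {B, C, E, F, G, H, J}. Minimal: {E, F, H, J}⁺ = {E, F, H, J}; {C, F, H, J}⁺ = {C, F, H, J}; {C, E, H, J}⁺ = {B, C, E, G, H, J}; … — none reach the full schema.
Any other superkey contains one of these as a subset, so there are no further candidate keys.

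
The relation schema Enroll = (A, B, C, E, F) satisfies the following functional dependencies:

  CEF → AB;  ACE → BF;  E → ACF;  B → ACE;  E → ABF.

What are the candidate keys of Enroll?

{B}⁺: B→ACE adds A, C, E; E→ABF adds F → {A, B, C, E, F}.
{E}⁺: E→ACF adds A, C, F; E→ABF adds B → {A, B, C, E, F}.
Any other superkey contains one of these as a subset, so there are no further candidate keys.

{B}, {E}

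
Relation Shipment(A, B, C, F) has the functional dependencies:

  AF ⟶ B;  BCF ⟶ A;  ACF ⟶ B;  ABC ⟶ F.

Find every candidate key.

Attribute C never appears on the right-hand side of any dependency, so C must belong to every candidate key.
{C}⁺ = {C}, which is not all of the schema, so we must add further attributes.
{A, B, C}⁺: ABC→F adds F → {A, B, C, F}.
{A, C, F}⁺: AF→B adds B → {A, B, C, F}.
{B, C, F}⁺: BCF→A adds A → {A, B, C, F}.

{A, B, C}; {A, C, F}; {B, C, F}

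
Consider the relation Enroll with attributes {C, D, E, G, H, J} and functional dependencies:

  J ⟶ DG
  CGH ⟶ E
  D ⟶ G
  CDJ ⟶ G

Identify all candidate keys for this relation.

{C, H, J}

{C, H, J}⁺: J→DG adds D, G; CGH→E adds E → {C, D, E, G, H, J}. Minimal: {H, J}⁺ = {D, G, H, J}; {C, J}⁺ = {C, D, G, J}; {C, H}⁺ = {C, H} — none reach the full schema.
No other minimal superkey exists.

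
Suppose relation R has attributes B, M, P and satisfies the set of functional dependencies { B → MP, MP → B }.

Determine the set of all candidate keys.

{B}⁺: B→MP adds M, P → {B, M, P}.
{M, P}⁺: MP→B adds B → {B, M, P}. Minimal: {P}⁺ = {P}; {M}⁺ = {M} — none reach the full schema.
Any other superkey contains one of these as a subset, so there are no further candidate keys.

B, MP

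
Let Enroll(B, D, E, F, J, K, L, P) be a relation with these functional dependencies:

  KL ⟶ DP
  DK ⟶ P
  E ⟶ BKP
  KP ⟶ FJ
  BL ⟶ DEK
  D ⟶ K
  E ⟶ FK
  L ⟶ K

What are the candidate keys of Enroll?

{B, L}, {E, L}

Attribute L never appears on the right-hand side of any dependency, so L must belong to every candidate key.
{L}⁺ = {D, F, J, K, L, P}, which is not all of the schema, so we must add further attributes.
{B, L}⁺: BL→DEK adds D, E, K; E→FK adds F; KL→DP adds P; KP→FJ adds J → {B, D, E, F, J, K, L, P}. Minimal: {L}⁺ = {D, F, J, K, L, P}; {B}⁺ = {B} — none reach the full schema.
{E, L}⁺: E→BKP adds B, K, P; KP→FJ adds F, J; BL→DEK adds D → {B, D, E, F, J, K, L, P}. Minimal: {L}⁺ = {D, F, J, K, L, P}; {E}⁺ = {B, E, F, J, K, P} — none reach the full schema.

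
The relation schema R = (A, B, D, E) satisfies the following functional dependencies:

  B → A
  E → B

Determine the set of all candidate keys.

Attributes D, E never appear on any right-hand side, so every candidate key must contain {D, E}.
{D, E}⁺ = {A, B, D, E}, which is all of the schema, so {D, E} is the only candidate key.

{D, E}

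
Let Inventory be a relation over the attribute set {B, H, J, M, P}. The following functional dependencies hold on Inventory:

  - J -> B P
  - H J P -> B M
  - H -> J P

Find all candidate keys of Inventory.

Attribute H never appears on the right-hand side of any dependency, so H must belong to every candidate key.
{H}⁺ = {B, H, J, M, P}, which is all of the schema, so {H} is the only candidate key.

(H)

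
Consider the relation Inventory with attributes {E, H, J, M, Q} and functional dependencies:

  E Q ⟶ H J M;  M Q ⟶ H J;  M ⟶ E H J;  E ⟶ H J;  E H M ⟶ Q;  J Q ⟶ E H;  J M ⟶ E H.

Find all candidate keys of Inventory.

{M}, {E, Q}, {J, Q}

{M}⁺: M→EHJ adds E, H, J; EHM→Q adds Q → {E, H, J, M, Q}.
{E, Q}⁺: EQ→HJM adds H, J, M → {E, H, J, M, Q}. Minimal: {Q}⁺ = {Q}; {E}⁺ = {E, H, J} — none reach the full schema.
{J, Q}⁺: JQ→EH adds E, H; EQ→HJM adds M → {E, H, J, M, Q}. Minimal: {Q}⁺ = {Q}; {J}⁺ = {J} — none reach the full schema.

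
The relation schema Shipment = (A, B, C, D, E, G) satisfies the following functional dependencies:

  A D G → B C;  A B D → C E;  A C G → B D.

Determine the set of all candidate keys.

{A, C, G}⁺: ACG→BD adds B, D; ABD→CE adds E → {A, B, C, D, E, G}. Minimal: {C, G}⁺ = {C, G}; {A, G}⁺ = {A, G}; {A, C}⁺ = {A, C} — none reach the full schema.
{A, D, G}⁺: ADG→BC adds B, C; ABD→CE adds E → {A, B, C, D, E, G}. Minimal: {D, G}⁺ = {D, G}; {A, G}⁺ = {A, G}; {A, D}⁺ = {A, D} — none reach the full schema.
Any other superkey contains one of these as a subset, so there are no further candidate keys.

{A, C, G}, {A, D, G}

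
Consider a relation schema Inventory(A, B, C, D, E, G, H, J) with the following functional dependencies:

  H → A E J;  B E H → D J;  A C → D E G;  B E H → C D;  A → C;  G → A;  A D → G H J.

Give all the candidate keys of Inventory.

AB, BG, BH

Attribute B never appears on the right-hand side of any dependency, so B must belong to every candidate key.
{B}⁺ = {B}, which is not all of the schema, so we must add further attributes.
{A, B}⁺: A→C adds C; AC→DEG adds D, E, G; AD→GHJ adds H, J → {A, B, C, D, E, G, H, J}. Minimal: {B}⁺ = {B}; {A}⁺ = {A, C, D, E, G, H, J} — none reach the full schema.
{B, G}⁺: G→A adds A; A→C adds C; AC→DEG adds D, E; AD→GHJ adds H, J → {A, B, C, D, E, G, H, J}. Minimal: {G}⁺ = {A, C, D, E, G, H, J}; {B}⁺ = {B} — none reach the full schema.
{B, H}⁺: H→AEJ adds A, E, J; BEH→DJ adds D; BEH→CD adds C; AD→GHJ adds G → {A, B, C, D, E, G, H, J}. Minimal: {H}⁺ = {A, C, D, E, G, H, J}; {B}⁺ = {B} — none reach the full schema.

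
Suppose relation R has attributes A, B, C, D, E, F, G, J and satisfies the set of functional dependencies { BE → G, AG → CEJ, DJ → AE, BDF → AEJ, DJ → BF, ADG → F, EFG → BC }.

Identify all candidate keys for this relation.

{D, J}, {A, D, G}, {B, D, F}, {A, B, D, E}, {D, E, F, G}

Attribute D never appears on the right-hand side of any dependency, so D must belong to every candidate key.
{D}⁺ = {D}, which is not all of the schema, so we must add further attributes.
{D, J}⁺: DJ→AE adds A, E; DJ→BF adds B, F; BE→G adds G; AG→CEJ adds C → {A, B, C, D, E, F, G, J}. Minimal: {J}⁺ = {J}; {D}⁺ = {D} — none reach the full schema.
{A, D, G}⁺: AG→CEJ adds C, E, J; DJ→BF adds B, F → {A, B, C, D, E, F, G, J}. Minimal: {D, G}⁺ = {D, G}; {A, G}⁺ = {A, C, E, G, J}; {A, D}⁺ = {A, D} — none reach the full schema.
{B, D, F}⁺: BDF→AEJ adds A, E, J; BE→G adds G; AG→CEJ adds C → {A, B, C, D, E, F, G, J}. Minimal: {D, F}⁺ = {D, F}; {B, F}⁺ = {B, F}; {B, D}⁺ = {B, D} — none reach the full schema.
{A, B, D, E}⁺: BE→G adds G; AG→CEJ adds C, J; DJ→BF adds F → {A, B, C, D, E, F, G, J}. Minimal: {B, D, E}⁺ = {B, D, E, G}; {A, D, E}⁺ = {A, D, E}; {A, B, E}⁺ = {A, B, C, E, G, J}; … — none reach the full schema.
{D, E, F, G}⁺: EFG→BC adds B, C; BDF→AEJ adds A, J → {A, B, C, D, E, F, G, J}. Minimal: {E, F, G}⁺ = {B, C, E, F, G}; {D, F, G}⁺ = {D, F, G}; {D, E, G}⁺ = {D, E, G}; … — none reach the full schema.
Any other superkey contains one of these as a subset, so there are no further candidate keys.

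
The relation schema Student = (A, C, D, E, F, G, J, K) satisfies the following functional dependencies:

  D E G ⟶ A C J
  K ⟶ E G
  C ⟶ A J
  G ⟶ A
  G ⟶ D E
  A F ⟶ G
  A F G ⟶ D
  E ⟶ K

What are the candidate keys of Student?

Attribute F never appears on the right-hand side of any dependency, so F must belong to every candidate key.
{F}⁺ = {F}, which is not all of the schema, so we must add further attributes.
{A, F}⁺: AF→G adds G; AFG→D adds D; G→DE adds E; E→K adds K; DEG→ACJ adds C, J → {A, C, D, E, F, G, J, K}.
{C, F}⁺: C→AJ adds A, J; AF→G adds G; AFG→D adds D; G→DE adds E; E→K adds K → {A, C, D, E, F, G, J, K}.
{E, F}⁺: E→K adds K; K→EG adds G; G→A adds A; G→DE adds D; DEG→ACJ adds C, J → {A, C, D, E, F, G, J, K}.
{F, G}⁺: G→A adds A; G→DE adds D, E; E→K adds K; DEG→ACJ adds C, J → {A, C, D, E, F, G, J, K}.
{F, K}⁺: K→EG adds E, G; G→A adds A; G→DE adds D; DEG→ACJ adds C, J → {A, C, D, E, F, G, J, K}.
Any other superkey contains one of these as a subset, so there are no further candidate keys.

{A, F}, {C, F}, {E, F}, {F, G}, {F, K}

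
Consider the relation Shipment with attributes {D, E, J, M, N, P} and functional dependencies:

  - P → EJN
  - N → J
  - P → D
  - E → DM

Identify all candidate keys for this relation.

P

Attribute P never appears on the right-hand side of any dependency, so P must belong to every candidate key.
{P}⁺ = {D, E, J, M, N, P}, which is all of the schema, so {P} is the only candidate key.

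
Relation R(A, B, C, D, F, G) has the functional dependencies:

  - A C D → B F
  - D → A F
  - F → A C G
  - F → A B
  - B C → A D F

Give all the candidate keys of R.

D, F, BC

{D}⁺: D→AF adds A, F; F→ACG adds C, G; F→AB adds B → {A, B, C, D, F, G}.
{F}⁺: F→ACG adds A, C, G; F→AB adds B; BC→ADF adds D → {A, B, C, D, F, G}.
{B, C}⁺: BC→ADF adds A, D, F; F→ACG adds G → {A, B, C, D, F, G}. Minimal: {C}⁺ = {C}; {B}⁺ = {B} — none reach the full schema.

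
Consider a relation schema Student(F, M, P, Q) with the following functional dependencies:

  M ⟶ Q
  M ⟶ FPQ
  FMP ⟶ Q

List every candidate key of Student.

{M}

Attribute M never appears on the right-hand side of any dependency, so M must belong to every candidate key.
{M}⁺ = {F, M, P, Q}, which is all of the schema, so {M} is the only candidate key.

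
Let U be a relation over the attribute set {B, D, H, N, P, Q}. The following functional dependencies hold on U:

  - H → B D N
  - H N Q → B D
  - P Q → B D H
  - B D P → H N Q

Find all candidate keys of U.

HP; PQ; BDP

{H, P}⁺: H→BDN adds B, D, N; BDP→HNQ adds Q → {B, D, H, N, P, Q}. Minimal: {P}⁺ = {P}; {H}⁺ = {B, D, H, N} — none reach the full schema.
{P, Q}⁺: PQ→BDH adds B, D, H; BDP→HNQ adds N → {B, D, H, N, P, Q}. Minimal: {Q}⁺ = {Q}; {P}⁺ = {P} — none reach the full schema.
{B, D, P}⁺: BDP→HNQ adds H, N, Q → {B, D, H, N, P, Q}. Minimal: {D, P}⁺ = {D, P}; {B, P}⁺ = {B, P}; {B, D}⁺ = {B, D} — none reach the full schema.
Any other superkey contains one of these as a subset, so there are no further candidate keys.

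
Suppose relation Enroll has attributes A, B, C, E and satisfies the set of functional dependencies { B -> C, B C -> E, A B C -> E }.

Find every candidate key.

Attributes A, B never appear on any right-hand side, so every candidate key must contain {A, B}.
{A, B}⁺ = {A, B, C, E}, which is all of the schema, so {A, B} is the only candidate key.

(A, B)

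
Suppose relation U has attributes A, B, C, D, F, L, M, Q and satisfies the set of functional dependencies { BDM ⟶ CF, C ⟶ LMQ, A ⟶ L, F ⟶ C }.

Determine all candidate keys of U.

{A, B, C, D}⁺: C→LMQ adds L, M, Q; BDM→CF adds F → {A, B, C, D, F, L, M, Q}. Minimal: {B, C, D}⁺ = {B, C, D, F, L, M, Q}; {A, C, D}⁺ = {A, C, D, L, M, Q}; {A, B, D}⁺ = {A, B, D, L}; … — none reach the full schema.
{A, B, D, F}⁺: A→L adds L; F→C adds C; C→LMQ adds M, Q → {A, B, C, D, F, L, M, Q}. Minimal: {B, D, F}⁺ = {B, C, D, F, L, M, Q}; {A, D, F}⁺ = {A, C, D, F, L, M, Q}; {A, B, F}⁺ = {A, B, C, F, L, M, Q}; … — none reach the full schema.
{A, B, D, M}⁺: BDM→CF adds C, F; C→LMQ adds L, Q → {A, B, C, D, F, L, M, Q}. Minimal: {B, D, M}⁺ = {B, C, D, F, L, M, Q}; {A, D, M}⁺ = {A, D, L, M}; {A, B, M}⁺ = {A, B, L, M}; … — none reach the full schema.

{A, B, C, D}, {A, B, D, F}, {A, B, D, M}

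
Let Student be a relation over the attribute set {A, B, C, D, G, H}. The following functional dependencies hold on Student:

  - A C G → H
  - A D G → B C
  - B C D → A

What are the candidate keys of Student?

Attributes D, G never appear on any right-hand side, so every candidate key must contain {D, G}.
{D, G}⁺ = {D, G}, which is not all of the schema, so we must add further attributes.
{A, D, G}⁺: ADG→BC adds B, C; ACG→H adds H → {A, B, C, D, G, H}. Minimal: {D, G}⁺ = {D, G}; {A, G}⁺ = {A, G}; {A, D}⁺ = {A, D} — none reach the full schema.
{B, C, D, G}⁺: BCD→A adds A; ACG→H adds H → {A, B, C, D, G, H}. Minimal: {C, D, G}⁺ = {C, D, G}; {B, D, G}⁺ = {B, D, G}; {B, C, G}⁺ = {B, C, G}; … — none reach the full schema.

{A, D, G}; {B, C, D, G}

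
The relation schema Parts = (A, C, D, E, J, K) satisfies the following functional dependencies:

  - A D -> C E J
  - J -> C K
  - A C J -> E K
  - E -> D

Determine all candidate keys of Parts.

(A, D), (A, E), (A, J)

Attribute A never appears on the right-hand side of any dependency, so A must belong to every candidate key.
{A}⁺ = {A}, which is not all of the schema, so we must add further attributes.
{A, D}⁺: AD→CEJ adds C, E, J; J→CK adds K → {A, C, D, E, J, K}. Minimal: {D}⁺ = {D}; {A}⁺ = {A} — none reach the full schema.
{A, E}⁺: E→D adds D; AD→CEJ adds C, J; J→CK adds K → {A, C, D, E, J, K}. Minimal: {E}⁺ = {D, E}; {A}⁺ = {A} — none reach the full schema.
{A, J}⁺: J→CK adds C, K; ACJ→EK adds E; E→D adds D → {A, C, D, E, J, K}. Minimal: {J}⁺ = {C, J, K}; {A}⁺ = {A} — none reach the full schema.
Any other superkey contains one of these as a subset, so there are no further candidate keys.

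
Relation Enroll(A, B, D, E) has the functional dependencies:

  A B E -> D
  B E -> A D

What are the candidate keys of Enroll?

{B, E}

Attributes B, E never appear on any right-hand side, so every candidate key must contain {B, E}.
{B, E}⁺ = {A, B, D, E}, which is all of the schema, so {B, E} is the only candidate key.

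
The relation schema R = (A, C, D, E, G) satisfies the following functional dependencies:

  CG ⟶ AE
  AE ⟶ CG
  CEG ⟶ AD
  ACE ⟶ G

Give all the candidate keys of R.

{A, E}, {C, G}

{A, E}⁺: AE→CG adds C, G; CEG→AD adds D → {A, C, D, E, G}.
{C, G}⁺: CG→AE adds A, E; CEG→AD adds D → {A, C, D, E, G}.
Any other superkey contains one of these as a subset, so there are no further candidate keys.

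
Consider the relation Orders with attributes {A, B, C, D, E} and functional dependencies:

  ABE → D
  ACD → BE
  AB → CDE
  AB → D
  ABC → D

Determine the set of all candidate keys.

Attribute A never appears on the right-hand side of any dependency, so A must belong to every candidate key.
{A}⁺ = {A}, which is not all of the schema, so we must add further attributes.
{A, B}⁺: AB→CDE adds C, D, E → {A, B, C, D, E}.
{A, C, D}⁺: ACD→BE adds B, E → {A, B, C, D, E}.

AB; ACD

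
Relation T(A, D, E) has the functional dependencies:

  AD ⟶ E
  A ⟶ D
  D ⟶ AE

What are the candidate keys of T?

{A}⁺: A→D adds D; D→AE adds E → {A, D, E}.
{D}⁺: D→AE adds A, E → {A, D, E}.

(A), (D)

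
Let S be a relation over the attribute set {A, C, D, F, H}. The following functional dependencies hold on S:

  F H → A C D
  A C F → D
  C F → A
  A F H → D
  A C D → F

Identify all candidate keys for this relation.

Attribute H never appears on the right-hand side of any dependency, so H must belong to every candidate key.
{H}⁺ = {H}, which is not all of the schema, so we must add further attributes.
{F, H}⁺: FH→ACD adds A, C, D → {A, C, D, F, H}.
{A, C, D, H}⁺: ACD→F adds F → {A, C, D, F, H}.

FH, ACDH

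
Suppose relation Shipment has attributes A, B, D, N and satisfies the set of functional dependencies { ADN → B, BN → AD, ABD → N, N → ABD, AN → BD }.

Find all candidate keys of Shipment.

{N}⁺: N→ABD adds A, B, D → {A, B, D, N}.
{A, B, D}⁺: ABD→N adds N → {A, B, D, N}.
Any other superkey contains one of these as a subset, so there are no further candidate keys.

N, ABD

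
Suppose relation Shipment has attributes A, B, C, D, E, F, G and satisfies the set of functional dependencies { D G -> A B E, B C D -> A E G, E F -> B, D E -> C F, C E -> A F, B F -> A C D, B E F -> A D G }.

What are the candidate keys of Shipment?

(B, F), (C, E), (D, E), (D, G), (E, F), (B, C, D)

{B, F}⁺: BF→ACD adds A, C, D; BCD→AEG adds E, G → {A, B, C, D, E, F, G}.
{C, E}⁺: CE→AF adds A, F; EF→B adds B; BF→ACD adds D; BEF→ADG adds G → {A, B, C, D, E, F, G}.
{D, E}⁺: DE→CF adds C, F; CE→AF adds A; EF→B adds B; BEF→ADG adds G → {A, B, C, D, E, F, G}.
{D, G}⁺: DG→ABE adds A, B, E; DE→CF adds C, F → {A, B, C, D, E, F, G}.
{E, F}⁺: EF→B adds B; BF→ACD adds A, C, D; BEF→ADG adds G → {A, B, C, D, E, F, G}.
{B, C, D}⁺: BCD→AEG adds A, E, G; DE→CF adds F → {A, B, C, D, E, F, G}.
Any other superkey contains one of these as a subset, so there are no further candidate keys.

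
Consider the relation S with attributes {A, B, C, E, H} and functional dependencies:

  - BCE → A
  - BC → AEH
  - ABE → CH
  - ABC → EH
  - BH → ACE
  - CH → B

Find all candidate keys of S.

{B, C}; {B, H}; {C, H}; {A, B, E}

{B, C}⁺: BC→AEH adds A, E, H → {A, B, C, E, H}.
{B, H}⁺: BH→ACE adds A, C, E → {A, B, C, E, H}.
{C, H}⁺: CH→B adds B; BC→AEH adds A, E → {A, B, C, E, H}.
{A, B, E}⁺: ABE→CH adds C, H → {A, B, C, E, H}.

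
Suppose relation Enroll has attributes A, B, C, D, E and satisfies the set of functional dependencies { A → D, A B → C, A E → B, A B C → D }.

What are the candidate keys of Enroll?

{A, E}

Attributes A, E never appear on any right-hand side, so every candidate key must contain {A, E}.
{A, E}⁺ = {A, B, C, D, E}, which is all of the schema, so {A, E} is the only candidate key.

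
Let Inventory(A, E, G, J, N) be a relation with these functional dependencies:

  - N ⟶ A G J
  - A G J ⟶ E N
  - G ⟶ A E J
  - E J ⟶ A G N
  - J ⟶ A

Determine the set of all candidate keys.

{G}, {N}, {E, J}

{G}⁺: G→AEJ adds A, E, J; EJ→AGN adds N → {A, E, G, J, N}.
{N}⁺: N→AGJ adds A, G, J; AGJ→EN adds E → {A, E, G, J, N}.
{E, J}⁺: EJ→AGN adds A, G, N → {A, E, G, J, N}.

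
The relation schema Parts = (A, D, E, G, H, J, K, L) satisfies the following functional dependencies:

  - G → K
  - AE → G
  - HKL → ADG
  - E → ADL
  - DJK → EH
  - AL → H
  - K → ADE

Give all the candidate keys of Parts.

{E, J}⁺: E→ADL adds A, D, L; AL→H adds H; AE→G adds G; G→K adds K → {A, D, E, G, H, J, K, L}.
{G, J}⁺: G→K adds K; K→ADE adds A, D, E; E→ADL adds L; DJK→EH adds H → {A, D, E, G, H, J, K, L}.
{J, K}⁺: K→ADE adds A, D, E; AE→G adds G; E→ADL adds L; DJK→EH adds H → {A, D, E, G, H, J, K, L}.
Any other superkey contains one of these as a subset, so there are no further candidate keys.

{E, J}, {G, J}, {J, K}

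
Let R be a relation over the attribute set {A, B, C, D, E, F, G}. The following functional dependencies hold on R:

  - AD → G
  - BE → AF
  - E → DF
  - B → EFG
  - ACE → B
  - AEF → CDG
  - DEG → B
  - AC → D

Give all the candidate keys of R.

{B}⁺: B→EFG adds E, F, G; BE→AF adds A; E→DF adds D; AEF→CDG adds C → {A, B, C, D, E, F, G}.
{A, E}⁺: E→DF adds D, F; AEF→CDG adds C, G; DEG→B adds B → {A, B, C, D, E, F, G}. Minimal: {E}⁺ = {D, E, F}; {A}⁺ = {A} — none reach the full schema.
{E, G}⁺: E→DF adds D, F; DEG→B adds B; BE→AF adds A; AEF→CDG adds C → {A, B, C, D, E, F, G}. Minimal: {G}⁺ = {G}; {E}⁺ = {D, E, F} — none reach the full schema.
Any other superkey contains one of these as a subset, so there are no further candidate keys.

B; AE; EG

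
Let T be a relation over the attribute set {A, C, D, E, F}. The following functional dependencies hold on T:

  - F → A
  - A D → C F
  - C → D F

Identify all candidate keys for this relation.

(C, E), (A, D, E), (D, E, F)

Attribute E never appears on the right-hand side of any dependency, so E must belong to every candidate key.
{E}⁺ = {E}, which is not all of the schema, so we must add further attributes.
{C, E}⁺: C→DF adds D, F; F→A adds A → {A, C, D, E, F}. Minimal: {E}⁺ = {E}; {C}⁺ = {A, C, D, F} — none reach the full schema.
{A, D, E}⁺: AD→CF adds C, F → {A, C, D, E, F}. Minimal: {D, E}⁺ = {D, E}; {A, E}⁺ = {A, E}; {A, D}⁺ = {A, C, D, F} — none reach the full schema.
{D, E, F}⁺: F→A adds A; AD→CF adds C → {A, C, D, E, F}. Minimal: {E, F}⁺ = {A, E, F}; {D, F}⁺ = {A, C, D, F}; {D, E}⁺ = {D, E} — none reach the full schema.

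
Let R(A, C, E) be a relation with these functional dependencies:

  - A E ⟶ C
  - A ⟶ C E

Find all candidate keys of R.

{A}

{A}⁺: A→CE adds C, E → {A, C, E}.
No other minimal superkey exists.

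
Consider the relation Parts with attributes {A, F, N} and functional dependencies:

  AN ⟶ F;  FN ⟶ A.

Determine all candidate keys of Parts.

Attribute N never appears on the right-hand side of any dependency, so N must belong to every candidate key.
{N}⁺ = {N}, which is not all of the schema, so we must add further attributes.
{A, N}⁺: AN→F adds F → {A, F, N}. Minimal: {N}⁺ = {N}; {A}⁺ = {A} — none reach the full schema.
{F, N}⁺: FN→A adds A → {A, F, N}. Minimal: {N}⁺ = {N}; {F}⁺ = {F} — none reach the full schema.

{A, N}, {F, N}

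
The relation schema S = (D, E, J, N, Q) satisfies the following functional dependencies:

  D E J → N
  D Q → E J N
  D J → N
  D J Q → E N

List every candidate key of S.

Attributes D, Q never appear on any right-hand side, so every candidate key must contain {D, Q}.
{D, Q}⁺ = {D, E, J, N, Q}, which is all of the schema, so {D, Q} is the only candidate key.

DQ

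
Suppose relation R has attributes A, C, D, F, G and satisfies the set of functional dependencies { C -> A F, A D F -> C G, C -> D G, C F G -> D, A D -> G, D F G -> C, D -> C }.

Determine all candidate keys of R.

{C}, {D}

{C}⁺: C→AF adds A, F; C→DG adds D, G → {A, C, D, F, G}.
{D}⁺: D→C adds C; C→AF adds A, F; ADF→CG adds G → {A, C, D, F, G}.
Any other superkey contains one of these as a subset, so there are no further candidate keys.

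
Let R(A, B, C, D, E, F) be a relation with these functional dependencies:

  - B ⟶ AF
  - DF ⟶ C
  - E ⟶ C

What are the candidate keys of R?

(B, D, E)

Attributes B, D, E never appear on any right-hand side, so every candidate key must contain {B, D, E}.
{B, D, E}⁺ = {A, B, C, D, E, F}, which is all of the schema, so {B, D, E} is the only candidate key.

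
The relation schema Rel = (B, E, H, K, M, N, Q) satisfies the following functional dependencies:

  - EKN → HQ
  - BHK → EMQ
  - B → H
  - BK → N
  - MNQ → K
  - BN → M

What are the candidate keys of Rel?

Attribute B never appears on the right-hand side of any dependency, so B must belong to every candidate key.
{B}⁺ = {B, H}, which is not all of the schema, so we must add further attributes.
{B, K}⁺: B→H adds H; BK→N adds N; BN→M adds M; BHK→EMQ adds E, Q → {B, E, H, K, M, N, Q}. Minimal: {K}⁺ = {K}; {B}⁺ = {B, H} — none reach the full schema.
{B, N, Q}⁺: B→H adds H; BN→M adds M; MNQ→K adds K; BHK→EMQ adds E → {B, E, H, K, M, N, Q}. Minimal: {N, Q}⁺ = {N, Q}; {B, Q}⁺ = {B, H, Q}; {B, N}⁺ = {B, H, M, N} — none reach the full schema.
Any other superkey contains one of these as a subset, so there are no further candidate keys.

{B, K}, {B, N, Q}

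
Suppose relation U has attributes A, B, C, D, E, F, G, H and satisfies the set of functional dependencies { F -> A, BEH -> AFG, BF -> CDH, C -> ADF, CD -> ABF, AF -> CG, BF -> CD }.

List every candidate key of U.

(C, E), (E, F), (B, E, H)

Attribute E never appears on the right-hand side of any dependency, so E must belong to every candidate key.
{E}⁺ = {E}, which is not all of the schema, so we must add further attributes.
{C, E}⁺: C→ADF adds A, D, F; CD→ABF adds B; AF→CG adds G; BF→CDH adds H → {A, B, C, D, E, F, G, H}. Minimal: {E}⁺ = {E}; {C}⁺ = {A, B, C, D, F, G, H} — none reach the full schema.
{E, F}⁺: F→A adds A; AF→CG adds C, G; C→ADF adds D; CD→ABF adds B; BF→CDH adds H → {A, B, C, D, E, F, G, H}. Minimal: {F}⁺ = {A, B, C, D, F, G, H}; {E}⁺ = {E} — none reach the full schema.
{B, E, H}⁺: BEH→AFG adds A, F, G; BF→CDH adds C, D → {A, B, C, D, E, F, G, H}. Minimal: {E, H}⁺ = {E, H}; {B, H}⁺ = {B, H}; {B, E}⁺ = {B, E} — none reach the full schema.
Any other superkey contains one of these as a subset, so there are no further candidate keys.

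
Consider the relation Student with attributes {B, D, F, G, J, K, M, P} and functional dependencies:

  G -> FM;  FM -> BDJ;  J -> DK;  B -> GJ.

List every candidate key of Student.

(B, P), (G, P), (F, M, P)

Attribute P never appears on the right-hand side of any dependency, so P must belong to every candidate key.
{P}⁺ = {P}, which is not all of the schema, so we must add further attributes.
{B, P}⁺: B→GJ adds G, J; G→FM adds F, M; FM→BDJ adds D; J→DK adds K → {B, D, F, G, J, K, M, P}. Minimal: {P}⁺ = {P}; {B}⁺ = {B, D, F, G, J, K, M} — none reach the full schema.
{G, P}⁺: G→FM adds F, M; FM→BDJ adds B, D, J; J→DK adds K → {B, D, F, G, J, K, M, P}. Minimal: {P}⁺ = {P}; {G}⁺ = {B, D, F, G, J, K, M} — none reach the full schema.
{F, M, P}⁺: FM→BDJ adds B, D, J; J→DK adds K; B→GJ adds G → {B, D, F, G, J, K, M, P}. Minimal: {M, P}⁺ = {M, P}; {F, P}⁺ = {F, P}; {F, M}⁺ = {B, D, F, G, J, K, M} — none reach the full schema.
Any other superkey contains one of these as a subset, so there are no further candidate keys.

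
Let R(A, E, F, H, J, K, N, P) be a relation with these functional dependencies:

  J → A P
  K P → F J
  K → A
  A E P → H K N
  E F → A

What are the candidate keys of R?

{E, J}; {A, E, P}; {E, F, P}; {E, K, P}

Attribute E never appears on the right-hand side of any dependency, so E must belong to every candidate key.
{E}⁺ = {E}, which is not all of the schema, so we must add further attributes.
{E, J}⁺: J→AP adds A, P; AEP→HKN adds H, K, N; KP→FJ adds F → {A, E, F, H, J, K, N, P}. Minimal: {J}⁺ = {A, J, P}; {E}⁺ = {E} — none reach the full schema.
{A, E, P}⁺: AEP→HKN adds H, K, N; KP→FJ adds F, J → {A, E, F, H, J, K, N, P}. Minimal: {E, P}⁺ = {E, P}; {A, P}⁺ = {A, P}; {A, E}⁺ = {A, E} — none reach the full schema.
{E, F, P}⁺: EF→A adds A; AEP→HKN adds H, K, N; KP→FJ adds J → {A, E, F, H, J, K, N, P}. Minimal: {F, P}⁺ = {F, P}; {E, P}⁺ = {E, P}; {E, F}⁺ = {A, E, F} — none reach the full schema.
{E, K, P}⁺: KP→FJ adds F, J; K→A adds A; AEP→HKN adds H, N → {A, E, F, H, J, K, N, P}. Minimal: {K, P}⁺ = {A, F, J, K, P}; {E, P}⁺ = {E, P}; {E, K}⁺ = {A, E, K} — none reach the full schema.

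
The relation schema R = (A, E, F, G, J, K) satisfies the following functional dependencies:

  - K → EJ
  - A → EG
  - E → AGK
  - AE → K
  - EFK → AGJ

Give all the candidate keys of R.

Attribute F never appears on the right-hand side of any dependency, so F must belong to every candidate key.
{F}⁺ = {F}, which is not all of the schema, so we must add further attributes.
{A, F}⁺: A→EG adds E, G; E→AGK adds K; EFK→AGJ adds J → {A, E, F, G, J, K}.
{E, F}⁺: E→AGK adds A, G, K; EFK→AGJ adds J → {A, E, F, G, J, K}.
{F, K}⁺: K→EJ adds E, J; E→AGK adds A, G → {A, E, F, G, J, K}.

AF, EF, FK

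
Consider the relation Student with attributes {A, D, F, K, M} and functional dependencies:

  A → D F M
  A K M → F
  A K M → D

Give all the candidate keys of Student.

(A, K)

Attributes A, K never appear on any right-hand side, so every candidate key must contain {A, K}.
{A, K}⁺ = {A, D, F, K, M}, which is all of the schema, so {A, K} is the only candidate key.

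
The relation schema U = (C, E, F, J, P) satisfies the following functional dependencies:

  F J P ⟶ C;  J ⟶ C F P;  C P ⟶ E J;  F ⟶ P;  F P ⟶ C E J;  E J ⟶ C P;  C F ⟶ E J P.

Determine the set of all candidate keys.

{F}; {J}; {C, P}

{F}⁺: F→P adds P; FP→CEJ adds C, E, J → {C, E, F, J, P}.
{J}⁺: J→CFP adds C, F, P; CP→EJ adds E → {C, E, F, J, P}.
{C, P}⁺: CP→EJ adds E, J; J→CFP adds F → {C, E, F, J, P}. Minimal: {P}⁺ = {P}; {C}⁺ = {C} — none reach the full schema.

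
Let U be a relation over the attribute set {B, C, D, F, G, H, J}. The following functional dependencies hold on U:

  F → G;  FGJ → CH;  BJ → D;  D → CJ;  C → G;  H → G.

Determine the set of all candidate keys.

{B, D, F}, {B, F, J}

Attributes B, F never appear on any right-hand side, so every candidate key must contain {B, F}.
{B, F}⁺ = {B, F, G}, which is not all of the schema, so we must add further attributes.
{B, D, F}⁺: F→G adds G; D→CJ adds C, J; FGJ→CH adds H → {B, C, D, F, G, H, J}.
{B, F, J}⁺: F→G adds G; FGJ→CH adds C, H; BJ→D adds D → {B, C, D, F, G, H, J}.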